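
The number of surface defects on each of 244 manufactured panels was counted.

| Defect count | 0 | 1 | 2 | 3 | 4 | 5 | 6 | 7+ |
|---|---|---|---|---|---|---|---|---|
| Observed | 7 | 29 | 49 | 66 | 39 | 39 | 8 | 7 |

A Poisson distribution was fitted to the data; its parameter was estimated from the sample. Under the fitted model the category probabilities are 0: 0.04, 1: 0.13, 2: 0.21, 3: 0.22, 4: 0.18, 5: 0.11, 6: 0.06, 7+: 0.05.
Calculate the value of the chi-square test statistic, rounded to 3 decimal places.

15.227

Expected counts E_i = n·p_i: 244×0.04 = 9.76, 244×0.13 = 31.72, 244×0.21 = 51.24, 244×0.22 = 53.68, 244×0.18 = 43.92, 244×0.11 = 26.84, 244×0.06 = 14.64, 244×0.05 = 12.2.
0: (7 − 9.76)²/9.76 = 7.6176/9.76 = 0.7805
1: (29 − 31.72)²/31.72 = 7.3984/31.72 = 0.2332
2: (49 − 51.24)²/51.24 = 5.0176/51.24 = 0.0979
3: (66 − 53.68)²/53.68 = 151.7824/53.68 = 2.8275
4: (39 − 43.92)²/43.92 = 24.2064/43.92 = 0.5511
5: (39 − 26.84)²/26.84 = 147.8656/26.84 = 5.5092
6: (8 − 14.64)²/14.64 = 44.0896/14.64 = 3.0116
7+: (7 − 12.2)²/12.2 = 27.04/12.2 = 2.2164
Sum = 15.227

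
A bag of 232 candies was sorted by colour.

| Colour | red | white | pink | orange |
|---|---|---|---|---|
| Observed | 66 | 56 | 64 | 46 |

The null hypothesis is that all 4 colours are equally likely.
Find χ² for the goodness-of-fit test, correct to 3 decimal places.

4.276

Under H₀ each category has probability 1/4, so each expected count is 232/4 = 58.
red: (66 − 58)²/58 = 64/58 = 1.1034
white: (56 − 58)²/58 = 4/58 = 0.0690
pink: (64 − 58)²/58 = 36/58 = 0.6207
orange: (46 − 58)²/58 = 144/58 = 2.4828
Sum = 4.276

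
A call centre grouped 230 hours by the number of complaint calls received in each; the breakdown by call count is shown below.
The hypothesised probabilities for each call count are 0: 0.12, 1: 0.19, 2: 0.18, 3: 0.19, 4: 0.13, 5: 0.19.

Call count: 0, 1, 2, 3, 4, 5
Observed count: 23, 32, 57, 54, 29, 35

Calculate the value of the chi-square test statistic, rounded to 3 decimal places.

13.964

Expected counts E_i = n·p_i: 230×0.12 = 27.6, 230×0.19 = 43.7, 230×0.18 = 41.4, 230×0.19 = 43.7, 230×0.13 = 29.9, 230×0.19 = 43.7.
0: (23 − 27.6)²/27.6 = 21.16/27.6 = 0.7667
1: (32 − 43.7)²/43.7 = 136.89/43.7 = 3.1325
2: (57 − 41.4)²/41.4 = 243.36/41.4 = 5.8783
3: (54 − 43.7)²/43.7 = 106.09/43.7 = 2.4277
4: (29 − 29.9)²/29.9 = 0.81/29.9 = 0.0271
5: (35 − 43.7)²/43.7 = 75.69/43.7 = 1.7320
Sum = 13.964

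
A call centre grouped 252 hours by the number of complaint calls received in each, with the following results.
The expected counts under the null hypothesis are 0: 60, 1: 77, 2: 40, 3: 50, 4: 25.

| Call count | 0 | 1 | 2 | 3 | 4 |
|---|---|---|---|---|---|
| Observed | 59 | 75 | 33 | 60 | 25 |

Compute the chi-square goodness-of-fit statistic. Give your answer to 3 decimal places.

3.294

χ² = (59−60)²/60 + (75−77)²/77 + (33−40)²/40 + (60−50)²/50 + (25−25)²/25
   = 0.0167 + 0.0519 + 1.2250 + 2.0000 + 0.0000
Sum = 3.294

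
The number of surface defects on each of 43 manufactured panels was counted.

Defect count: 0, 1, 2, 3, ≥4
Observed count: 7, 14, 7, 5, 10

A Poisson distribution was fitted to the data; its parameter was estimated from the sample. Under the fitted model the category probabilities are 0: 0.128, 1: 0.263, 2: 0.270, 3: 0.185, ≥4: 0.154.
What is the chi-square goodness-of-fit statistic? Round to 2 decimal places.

Expected counts E_i = n·p_i: 43×0.128 = 5.504, 43×0.263 = 11.309, 43×0.270 = 11.61, 43×0.185 = 7.955, 43×0.154 = 6.622.
χ² = (7−5.504)²/5.504 + (14−11.309)²/11.309 + (7−11.61)²/11.61 + (5−7.955)²/7.955 + (10−6.622)²/6.622
   = 0.407 + 0.640 + 1.830 + 1.098 + 1.723
Sum = 5.70

5.70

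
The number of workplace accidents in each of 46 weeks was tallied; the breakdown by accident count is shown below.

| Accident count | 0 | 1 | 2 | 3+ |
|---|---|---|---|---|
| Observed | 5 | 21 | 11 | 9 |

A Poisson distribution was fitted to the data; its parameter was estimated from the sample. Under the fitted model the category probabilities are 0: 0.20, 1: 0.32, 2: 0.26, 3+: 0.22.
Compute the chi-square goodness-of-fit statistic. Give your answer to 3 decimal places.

4.798

Expected counts E_i = n·p_i: 46×0.20 = 9.2, 46×0.32 = 14.72, 46×0.26 = 11.96, 46×0.22 = 10.12.
0: (5 − 9.2)²/9.2 = 17.64/9.2 = 1.9174
1: (21 − 14.72)²/14.72 = 39.4384/14.72 = 2.6792
2: (11 − 11.96)²/11.96 = 0.9216/11.96 = 0.0771
3+: (9 − 10.12)²/10.12 = 1.2544/10.12 = 0.1240
Sum = 4.798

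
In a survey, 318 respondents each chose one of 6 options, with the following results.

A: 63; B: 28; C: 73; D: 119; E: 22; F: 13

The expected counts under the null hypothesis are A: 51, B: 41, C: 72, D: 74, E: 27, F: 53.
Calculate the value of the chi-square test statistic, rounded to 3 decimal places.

cat         O        E   (O−E)²/E
A          63       51     2.8235
B          28       41     4.1220
C          73       72     0.0139
D         119       74    27.3649
E          22       27     0.9259
F          13       53    30.1887
Sum = 65.439

65.439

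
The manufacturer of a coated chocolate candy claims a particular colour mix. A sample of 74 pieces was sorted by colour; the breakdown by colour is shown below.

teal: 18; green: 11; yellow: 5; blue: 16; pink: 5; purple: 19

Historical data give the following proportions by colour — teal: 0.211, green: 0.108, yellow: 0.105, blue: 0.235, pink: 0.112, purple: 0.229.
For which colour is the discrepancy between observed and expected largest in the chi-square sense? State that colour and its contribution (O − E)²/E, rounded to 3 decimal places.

pink, 1.304

Expected counts E_i = n·p_i: 74×0.211 = 15.614, 74×0.108 = 7.992, 74×0.105 = 7.77, 74×0.235 = 17.39, 74×0.112 = 8.288, 74×0.229 = 16.946.
cat         O        E   (O−E)²/E
teal       18   15.614     0.3646
green      11    7.992     1.1321
yellow      5     7.77     0.9875
blue       16    17.39     0.1111
pink        5    8.288     1.3044
purple     19   16.946     0.2490
The largest term is for pink: 1.304.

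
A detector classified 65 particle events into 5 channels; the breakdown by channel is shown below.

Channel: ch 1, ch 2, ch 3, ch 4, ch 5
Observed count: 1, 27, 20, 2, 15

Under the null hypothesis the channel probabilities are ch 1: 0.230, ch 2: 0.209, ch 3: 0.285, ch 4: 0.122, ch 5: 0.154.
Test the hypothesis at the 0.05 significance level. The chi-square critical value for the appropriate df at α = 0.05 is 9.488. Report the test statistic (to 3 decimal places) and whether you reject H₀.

33.303; reject

Expected counts E_i = n·p_i: 65×0.230 = 14.95, 65×0.209 = 13.585, 65×0.285 = 18.525, 65×0.122 = 7.93, 65×0.154 = 10.01.
χ² = (1−14.95)²/14.95 + (27−13.585)²/13.585 + (20−18.525)²/18.525 + (2−7.93)²/7.93 + (15−10.01)²/10.01
   = 13.0169 + 13.2471 + 0.1174 + 4.4344 + 2.4875
Sum = 33.303
df = 4. Since 33.303 > 9.488, we reject H₀.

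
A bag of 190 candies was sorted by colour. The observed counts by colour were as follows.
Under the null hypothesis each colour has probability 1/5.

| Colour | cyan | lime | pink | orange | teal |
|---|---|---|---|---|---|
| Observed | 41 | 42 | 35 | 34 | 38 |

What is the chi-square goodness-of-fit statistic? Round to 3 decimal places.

Under H₀ each category has probability 1/5, so each expected count is 190/5 = 38.
cyan: (41 − 38)²/38 = 9/38 = 0.2368
lime: (42 − 38)²/38 = 16/38 = 0.4211
pink: (35 − 38)²/38 = 9/38 = 0.2368
orange: (34 − 38)²/38 = 16/38 = 0.4211
teal: (38 − 38)²/38 = 0/38 = 0.0000
Sum = 1.316

1.316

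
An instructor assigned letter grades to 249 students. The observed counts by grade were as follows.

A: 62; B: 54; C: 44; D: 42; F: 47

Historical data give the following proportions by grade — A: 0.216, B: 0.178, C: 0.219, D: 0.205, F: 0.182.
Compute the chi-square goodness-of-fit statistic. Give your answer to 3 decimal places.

7.067

Expected counts E_i = n·p_i: 249×0.216 = 53.784, 249×0.178 = 44.322, 249×0.219 = 54.531, 249×0.205 = 51.045, 249×0.182 = 45.318.
cat         O        E   (O−E)²/E
A          62   53.784     1.2551
B          54   44.322     2.1133
C          44   54.531     2.0337
D          42   51.045     1.6027
F          47   45.318     0.0624
Sum = 7.067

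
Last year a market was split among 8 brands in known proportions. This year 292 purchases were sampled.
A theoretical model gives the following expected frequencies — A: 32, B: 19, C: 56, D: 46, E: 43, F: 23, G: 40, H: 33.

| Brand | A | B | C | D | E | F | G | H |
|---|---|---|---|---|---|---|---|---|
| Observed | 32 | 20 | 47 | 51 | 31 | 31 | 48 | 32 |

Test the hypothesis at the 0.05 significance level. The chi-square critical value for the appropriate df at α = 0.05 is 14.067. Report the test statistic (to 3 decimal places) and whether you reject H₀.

9.804; do not reject

cat         O        E   (O−E)²/E
A          32       32     0.0000
B          20       19     0.0526
C          47       56     1.4464
D          51       46     0.5435
E          31       43     3.3488
F          31       23     2.7826
G          48       40     1.6000
H          32       33     0.0303
Sum = 9.804
df = 7. Since 9.804 < 14.067, we do not reject H₀.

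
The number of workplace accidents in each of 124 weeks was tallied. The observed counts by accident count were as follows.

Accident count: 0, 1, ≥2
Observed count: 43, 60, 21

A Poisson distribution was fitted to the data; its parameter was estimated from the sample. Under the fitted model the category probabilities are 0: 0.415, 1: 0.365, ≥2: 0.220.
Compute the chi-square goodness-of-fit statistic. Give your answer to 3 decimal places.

Expected counts E_i = n·p_i: 124×0.415 = 51.46, 124×0.365 = 45.26, 124×0.220 = 27.28.
cat         O        E   (O−E)²/E
0          43    51.46     1.3908
1          60    45.26     4.8004
≥2         21    27.28     1.4457
Sum = 7.637

7.637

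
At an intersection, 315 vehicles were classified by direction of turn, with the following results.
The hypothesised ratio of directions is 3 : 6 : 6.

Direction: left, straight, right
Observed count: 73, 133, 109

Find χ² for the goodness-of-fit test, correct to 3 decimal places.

Ratio total = 15. Expected counts: 315×3/15 = 63, 315×6/15 = 126, 315×6/15 = 126.
cat           O        E   (O−E)²/E
left         73       63     1.5873
straight    133      126     0.3889
right       109      126     2.2937
Sum = 4.270

4.270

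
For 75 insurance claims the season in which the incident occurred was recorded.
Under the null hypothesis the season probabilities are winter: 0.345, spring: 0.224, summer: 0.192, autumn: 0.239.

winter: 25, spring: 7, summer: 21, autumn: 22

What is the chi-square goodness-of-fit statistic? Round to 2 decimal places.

Expected counts E_i = n·p_i: 75×0.345 = 25.875, 75×0.224 = 16.8, 75×0.192 = 14.4, 75×0.239 = 17.925.
cat         O        E   (O−E)²/E
winter     25   25.875      0.030
spring      7     16.8      5.717
summer     21     14.4      3.025
autumn     22   17.925      0.926
Sum = 9.70

9.70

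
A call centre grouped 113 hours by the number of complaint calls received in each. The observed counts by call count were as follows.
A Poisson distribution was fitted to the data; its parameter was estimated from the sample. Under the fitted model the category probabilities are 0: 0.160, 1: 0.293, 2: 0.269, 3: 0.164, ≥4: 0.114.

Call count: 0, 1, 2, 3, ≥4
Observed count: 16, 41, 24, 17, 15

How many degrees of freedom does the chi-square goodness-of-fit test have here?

There are k = 5 categories and 1 parameter estimated from the data, so df = 5 − 1 − 1 = 3.

3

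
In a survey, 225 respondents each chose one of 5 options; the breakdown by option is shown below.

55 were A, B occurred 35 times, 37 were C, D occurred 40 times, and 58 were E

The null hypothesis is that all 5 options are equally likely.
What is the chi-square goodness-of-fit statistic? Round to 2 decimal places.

10.18

Expected count for each of the 5 categories: 225/5 = 45.
cat         O        E   (O−E)²/E
A          55       45      2.222
B          35       45      2.222
C          37       45      1.422
D          40       45      0.556
E          58       45      3.756
Sum = 10.18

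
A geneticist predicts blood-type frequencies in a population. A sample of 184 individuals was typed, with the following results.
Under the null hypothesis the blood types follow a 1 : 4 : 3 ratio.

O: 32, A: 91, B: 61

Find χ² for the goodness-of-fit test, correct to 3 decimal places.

4.460

Ratio total = 8. Expected counts: 184×1/8 = 23, 184×4/8 = 92, 184×3/8 = 69.
O: (32 − 23)²/23 = 81/23 = 3.5217
A: (91 − 92)²/92 = 1/92 = 0.0109
B: (61 − 69)²/69 = 64/69 = 0.9275
Sum = 4.460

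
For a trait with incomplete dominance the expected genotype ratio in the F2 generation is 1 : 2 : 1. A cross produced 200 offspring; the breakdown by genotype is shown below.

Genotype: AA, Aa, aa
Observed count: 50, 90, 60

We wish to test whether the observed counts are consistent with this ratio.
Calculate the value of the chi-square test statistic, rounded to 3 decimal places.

Ratio total = 4. Expected counts: 200×1/4 = 50, 200×2/4 = 100, 200×1/4 = 50.
χ² = (50−50)²/50 + (90−100)²/100 + (60−50)²/50
   = 0.0000 + 1.0000 + 2.0000
Sum = 3.000

3.000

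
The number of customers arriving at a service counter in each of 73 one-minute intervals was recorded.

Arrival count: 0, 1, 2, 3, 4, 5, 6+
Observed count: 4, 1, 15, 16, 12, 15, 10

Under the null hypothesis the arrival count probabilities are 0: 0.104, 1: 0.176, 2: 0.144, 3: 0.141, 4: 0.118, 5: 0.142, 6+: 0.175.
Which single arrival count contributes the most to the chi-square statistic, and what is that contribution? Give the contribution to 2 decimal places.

1, 10.93

Expected counts E_i = n·p_i: 73×0.104 = 7.592, 73×0.176 = 12.848, 73×0.144 = 10.512, 73×0.141 = 10.293, 73×0.118 = 8.614, 73×0.142 = 10.366, 73×0.175 = 12.775.
0: (4 − 7.592)²/7.592 = 12.902464/7.592 = 1.699
1: (1 − 12.848)²/12.848 = 140.375104/12.848 = 10.926
2: (15 − 10.512)²/10.512 = 20.142144/10.512 = 1.916
3: (16 − 10.293)²/10.293 = 32.569849/10.293 = 3.164
4: (12 − 8.614)²/8.614 = 11.464996/8.614 = 1.331
5: (15 − 10.366)²/10.366 = 21.473956/10.366 = 2.072
6+: (10 − 12.775)²/12.775 = 7.700625/12.775 = 0.603
The largest term is for 1: 10.93.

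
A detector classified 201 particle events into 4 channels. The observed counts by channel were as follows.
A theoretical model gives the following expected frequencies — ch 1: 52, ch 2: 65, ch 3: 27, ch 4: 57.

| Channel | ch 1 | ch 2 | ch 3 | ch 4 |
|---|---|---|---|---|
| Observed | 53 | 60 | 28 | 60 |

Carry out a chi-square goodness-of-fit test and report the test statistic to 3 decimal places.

0.599

χ² = (53−52)²/52 + (60−65)²/65 + (28−27)²/27 + (60−57)²/57
   = 0.0192 + 0.3846 + 0.0370 + 0.1579
Sum = 0.599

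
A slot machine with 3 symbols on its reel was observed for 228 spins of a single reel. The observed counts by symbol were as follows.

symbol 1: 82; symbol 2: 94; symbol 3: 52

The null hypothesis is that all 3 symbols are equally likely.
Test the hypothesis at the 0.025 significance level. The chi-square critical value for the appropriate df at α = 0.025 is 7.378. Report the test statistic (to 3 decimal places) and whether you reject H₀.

Under H₀ each category has probability 1/3, so each expected count is 228/3 = 76.
cat           O        E   (O−E)²/E
symbol 1     82       76     0.4737
symbol 2     94       76     4.2632
symbol 3     52       76     7.5789
Sum = 12.316
df = 2. Since 12.316 > 7.378, we reject H₀.

12.316; reject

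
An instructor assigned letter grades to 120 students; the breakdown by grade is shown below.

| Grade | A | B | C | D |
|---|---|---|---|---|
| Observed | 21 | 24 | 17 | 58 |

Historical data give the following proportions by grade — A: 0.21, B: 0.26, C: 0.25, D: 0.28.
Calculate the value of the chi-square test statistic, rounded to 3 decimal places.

Expected counts E_i = n·p_i: 120×0.21 = 25.2, 120×0.26 = 31.2, 120×0.25 = 30, 120×0.28 = 33.6.
A: (21 − 25.2)²/25.2 = 17.64/25.2 = 0.7000
B: (24 − 31.2)²/31.2 = 51.84/31.2 = 1.6615
C: (17 − 30)²/30 = 169/30 = 5.6333
D: (58 − 33.6)²/33.6 = 595.36/33.6 = 17.7190
Sum = 25.714

25.714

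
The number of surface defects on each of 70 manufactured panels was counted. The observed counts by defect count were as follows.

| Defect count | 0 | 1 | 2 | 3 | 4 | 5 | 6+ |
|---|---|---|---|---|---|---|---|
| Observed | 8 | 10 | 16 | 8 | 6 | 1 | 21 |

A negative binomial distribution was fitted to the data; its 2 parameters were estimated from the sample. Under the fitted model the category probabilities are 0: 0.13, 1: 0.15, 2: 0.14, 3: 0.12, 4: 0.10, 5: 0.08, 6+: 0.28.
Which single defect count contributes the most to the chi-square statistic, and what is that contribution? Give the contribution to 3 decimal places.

2, 3.922

Expected counts E_i = n·p_i: 70×0.13 = 9.1, 70×0.15 = 10.5, 70×0.14 = 9.8, 70×0.12 = 8.4, 70×0.10 = 7, 70×0.08 = 5.6, 70×0.28 = 19.6.
0: (8 − 9.1)²/9.1 = 1.21/9.1 = 0.1330
1: (10 − 10.5)²/10.5 = 0.25/10.5 = 0.0238
2: (16 − 9.8)²/9.8 = 38.44/9.8 = 3.9224
3: (8 − 8.4)²/8.4 = 0.16/8.4 = 0.0190
4: (6 − 7)²/7 = 1/7 = 0.1429
5: (1 − 5.6)²/5.6 = 21.16/5.6 = 3.7786
6+: (21 − 19.6)²/19.6 = 1.96/19.6 = 0.1000
The largest term is for 2: 3.922.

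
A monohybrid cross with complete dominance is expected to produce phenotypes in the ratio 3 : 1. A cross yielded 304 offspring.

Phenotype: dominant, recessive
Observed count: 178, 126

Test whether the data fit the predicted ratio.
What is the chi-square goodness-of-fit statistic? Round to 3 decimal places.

Ratio total = 4. Expected counts: 304×3/4 = 228, 304×1/4 = 76.
cat            O        E   (O−E)²/E
dominant     178      228    10.9649
recessive    126       76    32.8947
Sum = 43.860

43.860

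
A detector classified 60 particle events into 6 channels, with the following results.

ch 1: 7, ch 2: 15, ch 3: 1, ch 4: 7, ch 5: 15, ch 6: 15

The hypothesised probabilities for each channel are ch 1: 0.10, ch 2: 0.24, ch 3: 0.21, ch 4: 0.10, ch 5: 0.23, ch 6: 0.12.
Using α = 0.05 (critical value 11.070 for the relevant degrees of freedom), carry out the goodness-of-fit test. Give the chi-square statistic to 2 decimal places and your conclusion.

19.59; reject

Expected counts E_i = n·p_i: 60×0.10 = 6, 60×0.24 = 14.4, 60×0.21 = 12.6, 60×0.10 = 6, 60×0.23 = 13.8, 60×0.12 = 7.2.
cat         O        E   (O−E)²/E
ch 1        7        6      0.167
ch 2       15     14.4      0.025
ch 3        1     12.6     10.679
ch 4        7        6      0.167
ch 5       15     13.8      0.104
ch 6       15      7.2      8.450
Sum = 19.59
df = 5. Since 19.59 > 11.070, we reject H₀.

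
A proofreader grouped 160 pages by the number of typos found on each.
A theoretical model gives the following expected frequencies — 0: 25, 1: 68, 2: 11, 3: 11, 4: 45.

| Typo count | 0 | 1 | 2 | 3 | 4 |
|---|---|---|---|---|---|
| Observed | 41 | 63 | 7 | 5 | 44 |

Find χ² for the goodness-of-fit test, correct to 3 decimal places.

χ² = (41−25)²/25 + (63−68)²/68 + (7−11)²/11 + (5−11)²/11 + (44−45)²/45
   = 10.2400 + 0.3676 + 1.4545 + 3.2727 + 0.0222
Sum = 15.357

15.357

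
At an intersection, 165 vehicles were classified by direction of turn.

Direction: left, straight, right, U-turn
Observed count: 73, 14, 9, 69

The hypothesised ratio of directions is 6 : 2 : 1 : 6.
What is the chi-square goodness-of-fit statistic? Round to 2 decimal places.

4.15

Ratio total = 15. Expected counts: 165×6/15 = 66, 165×2/15 = 22, 165×1/15 = 11, 165×6/15 = 66.
cat           O        E   (O−E)²/E
left         73       66      0.742
straight     14       22      2.909
right         9       11      0.364
U-turn       69       66      0.136
Sum = 4.15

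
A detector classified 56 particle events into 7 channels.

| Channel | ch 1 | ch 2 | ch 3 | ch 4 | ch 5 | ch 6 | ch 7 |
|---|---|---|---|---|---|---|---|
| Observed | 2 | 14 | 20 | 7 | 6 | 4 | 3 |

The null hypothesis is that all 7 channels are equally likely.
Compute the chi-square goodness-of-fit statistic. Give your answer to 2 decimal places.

Expected count for each of the 7 categories: 56/7 = 8.
cat         O        E   (O−E)²/E
ch 1        2        8      4.500
ch 2       14        8      4.500
ch 3       20        8     18.000
ch 4        7        8      0.125
ch 5        6        8      0.500
ch 6        4        8      2.000
ch 7        3        8      3.125
Sum = 32.75

32.75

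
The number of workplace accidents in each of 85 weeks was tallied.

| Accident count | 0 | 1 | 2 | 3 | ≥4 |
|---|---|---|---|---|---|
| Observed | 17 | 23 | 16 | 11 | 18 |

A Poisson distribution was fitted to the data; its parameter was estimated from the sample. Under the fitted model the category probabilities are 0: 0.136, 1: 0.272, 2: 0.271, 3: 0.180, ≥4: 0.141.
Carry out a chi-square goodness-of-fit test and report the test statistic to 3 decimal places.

8.936

Expected counts E_i = n·p_i: 85×0.136 = 11.56, 85×0.272 = 23.12, 85×0.271 = 23.035, 85×0.180 = 15.3, 85×0.141 = 11.985.
cat         O        E   (O−E)²/E
0          17    11.56     2.5600
1          23    23.12     0.0006
2          16   23.035     2.1485
3          11     15.3     1.2085
≥4         18   11.985     3.0188
Sum = 8.936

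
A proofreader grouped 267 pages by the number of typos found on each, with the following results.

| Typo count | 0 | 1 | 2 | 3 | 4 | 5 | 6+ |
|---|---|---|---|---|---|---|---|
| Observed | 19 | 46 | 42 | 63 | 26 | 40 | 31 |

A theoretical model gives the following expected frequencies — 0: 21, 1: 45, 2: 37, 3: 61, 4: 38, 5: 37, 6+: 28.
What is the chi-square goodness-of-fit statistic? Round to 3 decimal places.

cat         O        E   (O−E)²/E
0          19       21     0.1905
1          46       45     0.0222
2          42       37     0.6757
3          63       61     0.0656
4          26       38     3.7895
5          40       37     0.2432
6+         31       28     0.3214
Sum = 5.308

5.308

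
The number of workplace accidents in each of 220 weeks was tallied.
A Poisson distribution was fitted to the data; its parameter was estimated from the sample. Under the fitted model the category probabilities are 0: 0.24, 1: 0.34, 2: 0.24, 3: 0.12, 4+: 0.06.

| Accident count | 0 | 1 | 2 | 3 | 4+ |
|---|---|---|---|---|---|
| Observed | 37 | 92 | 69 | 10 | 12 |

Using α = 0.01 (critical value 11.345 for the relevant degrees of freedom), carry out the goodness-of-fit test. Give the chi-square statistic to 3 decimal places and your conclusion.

Expected counts E_i = n·p_i: 220×0.24 = 52.8, 220×0.34 = 74.8, 220×0.24 = 52.8, 220×0.12 = 26.4, 220×0.06 = 13.2.
χ² = (37−52.8)²/52.8 + (92−74.8)²/74.8 + (69−52.8)²/52.8 + (10−26.4)²/26.4 + (12−13.2)²/13.2
   = 4.7280 + 3.9551 + 4.9705 + 10.1879 + 0.1091
Sum = 23.951
df = 3. Since 23.951 > 11.345, we reject H₀.

23.951; reject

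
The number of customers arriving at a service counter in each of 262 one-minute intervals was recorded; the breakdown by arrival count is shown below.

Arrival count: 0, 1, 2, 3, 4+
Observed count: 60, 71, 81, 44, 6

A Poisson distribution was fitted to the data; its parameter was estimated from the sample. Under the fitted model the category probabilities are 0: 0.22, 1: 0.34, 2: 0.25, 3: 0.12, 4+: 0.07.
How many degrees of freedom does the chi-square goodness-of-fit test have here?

There are k = 5 categories and 1 parameter estimated from the data, so df = 5 − 1 − 1 = 3.

3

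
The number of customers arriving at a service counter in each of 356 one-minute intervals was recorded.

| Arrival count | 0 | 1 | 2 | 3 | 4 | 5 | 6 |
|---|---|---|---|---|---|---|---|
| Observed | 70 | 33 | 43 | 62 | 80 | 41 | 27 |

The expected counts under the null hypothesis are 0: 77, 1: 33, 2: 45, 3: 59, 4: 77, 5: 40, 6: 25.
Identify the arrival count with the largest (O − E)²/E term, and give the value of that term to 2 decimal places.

cat         O        E   (O−E)²/E
0          70       77      0.636
1          33       33      0.000
2          43       45      0.089
3          62       59      0.153
4          80       77      0.117
5          41       40      0.025
6          27       25      0.160
The largest term is for 0: 0.64.

0, 0.64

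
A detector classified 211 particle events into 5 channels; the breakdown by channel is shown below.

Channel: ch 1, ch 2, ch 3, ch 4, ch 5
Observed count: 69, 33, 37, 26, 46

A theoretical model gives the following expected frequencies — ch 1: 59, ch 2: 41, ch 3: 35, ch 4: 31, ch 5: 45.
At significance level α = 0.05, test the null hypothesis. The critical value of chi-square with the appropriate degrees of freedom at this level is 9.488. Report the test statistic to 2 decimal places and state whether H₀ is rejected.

cat         O        E   (O−E)²/E
ch 1       69       59      1.695
ch 2       33       41      1.561
ch 3       37       35      0.114
ch 4       26       31      0.806
ch 5       46       45      0.022
Sum = 4.20
df = 4. Since 4.20 < 9.488, we do not reject H₀.

4.20; do not reject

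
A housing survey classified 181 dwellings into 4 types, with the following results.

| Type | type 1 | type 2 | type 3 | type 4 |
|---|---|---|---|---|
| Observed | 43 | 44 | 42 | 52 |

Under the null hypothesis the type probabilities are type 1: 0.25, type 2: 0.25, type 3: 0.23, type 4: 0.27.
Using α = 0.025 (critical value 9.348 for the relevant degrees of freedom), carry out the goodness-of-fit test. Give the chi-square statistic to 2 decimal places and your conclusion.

0.35; do not reject

Expected counts E_i = n·p_i: 181×0.25 = 45.25, 181×0.25 = 45.25, 181×0.23 = 41.63, 181×0.27 = 48.87.
type 1: (43 − 45.25)²/45.25 = 5.0625/45.25 = 0.112
type 2: (44 − 45.25)²/45.25 = 1.5625/45.25 = 0.035
type 3: (42 − 41.63)²/41.63 = 0.1369/41.63 = 0.003
type 4: (52 − 48.87)²/48.87 = 9.7969/48.87 = 0.200
Sum = 0.35
df = 3. Since 0.35 < 9.348, we do not reject H₀.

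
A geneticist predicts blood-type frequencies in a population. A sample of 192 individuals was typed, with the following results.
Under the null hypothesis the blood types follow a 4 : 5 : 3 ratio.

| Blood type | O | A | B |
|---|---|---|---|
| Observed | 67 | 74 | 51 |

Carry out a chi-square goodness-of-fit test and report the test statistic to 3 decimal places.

Ratio total = 12. Expected counts: 192×4/12 = 64, 192×5/12 = 80, 192×3/12 = 48.
cat         O        E   (O−E)²/E
O          67       64     0.1406
A          74       80     0.4500
B          51       48     0.1875
Sum = 0.778

0.778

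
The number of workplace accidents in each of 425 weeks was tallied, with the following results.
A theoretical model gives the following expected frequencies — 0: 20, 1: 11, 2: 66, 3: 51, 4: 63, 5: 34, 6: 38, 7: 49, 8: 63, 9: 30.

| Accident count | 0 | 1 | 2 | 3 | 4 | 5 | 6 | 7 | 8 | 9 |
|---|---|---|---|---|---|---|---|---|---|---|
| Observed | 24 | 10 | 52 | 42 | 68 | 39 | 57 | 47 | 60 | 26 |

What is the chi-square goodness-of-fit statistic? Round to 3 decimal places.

cat         O        E   (O−E)²/E
0          24       20     0.8000
1          10       11     0.0909
2          52       66     2.9697
3          42       51     1.5882
4          68       63     0.3968
5          39       34     0.7353
6          57       38     9.5000
7          47       49     0.0816
8          60       63     0.1429
9          26       30     0.5333
Sum = 16.839

16.839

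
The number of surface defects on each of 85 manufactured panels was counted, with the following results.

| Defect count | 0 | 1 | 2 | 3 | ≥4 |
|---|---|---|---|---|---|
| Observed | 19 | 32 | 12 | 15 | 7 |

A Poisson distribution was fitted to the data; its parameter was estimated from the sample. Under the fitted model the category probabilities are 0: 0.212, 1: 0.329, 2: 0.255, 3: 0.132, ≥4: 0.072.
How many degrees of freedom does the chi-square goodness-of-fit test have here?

There are k = 5 categories and 1 parameter estimated from the data, so df = 5 − 1 − 1 = 3.

3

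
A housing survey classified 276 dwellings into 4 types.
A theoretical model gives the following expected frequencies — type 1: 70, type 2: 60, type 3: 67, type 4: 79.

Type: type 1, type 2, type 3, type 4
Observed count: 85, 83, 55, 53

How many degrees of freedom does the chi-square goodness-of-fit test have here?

There are k = 4 categories and no parameters were estimated from the data, so df = 4 − 1 = 3.

3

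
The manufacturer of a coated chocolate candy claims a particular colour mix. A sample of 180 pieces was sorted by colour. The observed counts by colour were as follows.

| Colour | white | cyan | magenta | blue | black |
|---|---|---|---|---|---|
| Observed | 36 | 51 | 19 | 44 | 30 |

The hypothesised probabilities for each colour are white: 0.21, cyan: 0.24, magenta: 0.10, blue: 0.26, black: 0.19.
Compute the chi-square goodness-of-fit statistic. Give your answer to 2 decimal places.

Expected counts E_i = n·p_i: 180×0.21 = 37.8, 180×0.24 = 43.2, 180×0.10 = 18, 180×0.26 = 46.8, 180×0.19 = 34.2.
white: (36 − 37.8)²/37.8 = 3.24/37.8 = 0.086
cyan: (51 − 43.2)²/43.2 = 60.84/43.2 = 1.408
magenta: (19 − 18)²/18 = 1/18 = 0.056
blue: (44 − 46.8)²/46.8 = 7.84/46.8 = 0.168
black: (30 − 34.2)²/34.2 = 17.64/34.2 = 0.516
Sum = 2.23

2.23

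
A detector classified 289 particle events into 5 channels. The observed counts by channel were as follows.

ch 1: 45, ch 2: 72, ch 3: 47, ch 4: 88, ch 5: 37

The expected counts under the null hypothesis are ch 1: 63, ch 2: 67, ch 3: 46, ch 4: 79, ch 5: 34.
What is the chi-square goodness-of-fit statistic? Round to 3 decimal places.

cat         O        E   (O−E)²/E
ch 1       45       63     5.1429
ch 2       72       67     0.3731
ch 3       47       46     0.0217
ch 4       88       79     1.0253
ch 5       37       34     0.2647
Sum = 6.828

6.828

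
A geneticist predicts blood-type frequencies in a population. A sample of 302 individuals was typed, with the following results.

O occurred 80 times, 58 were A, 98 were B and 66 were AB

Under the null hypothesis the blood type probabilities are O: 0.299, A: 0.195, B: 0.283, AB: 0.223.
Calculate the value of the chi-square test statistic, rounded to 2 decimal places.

3.05

Expected counts E_i = n·p_i: 302×0.299 = 90.298, 302×0.195 = 58.89, 302×0.283 = 85.466, 302×0.223 = 67.346.
χ² = (80−90.298)²/90.298 + (58−58.89)²/58.89 + (98−85.466)²/85.466 + (66−67.346)²/67.346
   = 1.174 + 0.013 + 1.838 + 0.027
Sum = 3.05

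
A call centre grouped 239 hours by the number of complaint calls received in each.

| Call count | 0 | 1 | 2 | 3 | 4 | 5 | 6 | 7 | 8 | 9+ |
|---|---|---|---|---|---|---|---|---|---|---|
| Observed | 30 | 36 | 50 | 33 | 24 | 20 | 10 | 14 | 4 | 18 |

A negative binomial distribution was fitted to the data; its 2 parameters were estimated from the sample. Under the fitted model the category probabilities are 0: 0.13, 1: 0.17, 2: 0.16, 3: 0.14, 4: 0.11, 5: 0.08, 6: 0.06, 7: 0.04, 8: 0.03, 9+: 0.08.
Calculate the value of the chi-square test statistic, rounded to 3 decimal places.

Expected counts E_i = n·p_i: 239×0.13 = 31.07, 239×0.17 = 40.63, 239×0.16 = 38.24, 239×0.14 = 33.46, 239×0.11 = 26.29, 239×0.08 = 19.12, 239×0.06 = 14.34, 239×0.04 = 9.56, 239×0.03 = 7.17, 239×0.08 = 19.12.
0: (30 − 31.07)²/31.07 = 1.1449/31.07 = 0.0368
1: (36 − 40.63)²/40.63 = 21.4369/40.63 = 0.5276
2: (50 − 38.24)²/38.24 = 138.2976/38.24 = 3.6166
3: (33 − 33.46)²/33.46 = 0.2116/33.46 = 0.0063
4: (24 − 26.29)²/26.29 = 5.2441/26.29 = 0.1995
5: (20 − 19.12)²/19.12 = 0.7744/19.12 = 0.0405
6: (10 − 14.34)²/14.34 = 18.8356/14.34 = 1.3135
7: (14 − 9.56)²/9.56 = 19.7136/9.56 = 2.0621
8: (4 − 7.17)²/7.17 = 10.0489/7.17 = 1.4015
9+: (18 − 19.12)²/19.12 = 1.2544/19.12 = 0.0656
Sum = 9.270

9.270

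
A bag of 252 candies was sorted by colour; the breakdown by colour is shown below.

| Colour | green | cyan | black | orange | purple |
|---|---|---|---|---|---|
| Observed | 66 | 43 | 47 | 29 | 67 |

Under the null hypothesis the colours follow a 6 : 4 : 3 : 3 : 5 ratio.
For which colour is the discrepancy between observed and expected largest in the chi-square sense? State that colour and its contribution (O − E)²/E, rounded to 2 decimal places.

Ratio total = 21. Expected counts: 252×6/21 = 72, 252×4/21 = 48, 252×3/21 = 36, 252×3/21 = 36, 252×5/21 = 60.
cat         O        E   (O−E)²/E
green      66       72      0.500
cyan       43       48      0.521
black      47       36      3.361
orange     29       36      1.361
purple     67       60      0.817
The largest term is for black: 3.36.

black, 3.36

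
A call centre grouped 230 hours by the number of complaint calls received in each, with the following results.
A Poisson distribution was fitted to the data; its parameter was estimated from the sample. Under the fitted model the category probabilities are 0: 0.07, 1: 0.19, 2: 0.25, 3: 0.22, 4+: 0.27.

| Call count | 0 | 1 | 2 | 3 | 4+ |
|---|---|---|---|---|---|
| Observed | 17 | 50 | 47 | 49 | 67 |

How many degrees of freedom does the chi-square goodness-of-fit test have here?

There are k = 5 categories and 1 parameter estimated from the data, so df = 5 − 1 − 1 = 3.

3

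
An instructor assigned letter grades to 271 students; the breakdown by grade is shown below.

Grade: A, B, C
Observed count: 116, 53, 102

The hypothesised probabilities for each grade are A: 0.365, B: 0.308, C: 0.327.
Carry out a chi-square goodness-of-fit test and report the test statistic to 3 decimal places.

16.094

Expected counts E_i = n·p_i: 271×0.365 = 98.915, 271×0.308 = 83.468, 271×0.327 = 88.617.
A: (116 − 98.915)²/98.915 = 291.897225/98.915 = 2.9510
B: (53 − 83.468)²/83.468 = 928.299024/83.468 = 11.1216
C: (102 − 88.617)²/88.617 = 179.104689/88.617 = 2.0211
Sum = 16.094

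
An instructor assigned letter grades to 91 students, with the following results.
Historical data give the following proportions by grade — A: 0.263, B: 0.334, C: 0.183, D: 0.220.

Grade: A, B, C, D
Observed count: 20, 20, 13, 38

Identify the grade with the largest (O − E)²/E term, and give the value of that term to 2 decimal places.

Expected counts E_i = n·p_i: 91×0.263 = 23.933, 91×0.334 = 30.394, 91×0.183 = 16.653, 91×0.220 = 20.02.
χ² = (20−23.933)²/23.933 + (20−30.394)²/30.394 + (13−16.653)²/16.653 + (38−20.02)²/20.02
   = 0.646 + 3.554 + 0.801 + 16.148
The largest term is for D: 16.15.

D, 16.15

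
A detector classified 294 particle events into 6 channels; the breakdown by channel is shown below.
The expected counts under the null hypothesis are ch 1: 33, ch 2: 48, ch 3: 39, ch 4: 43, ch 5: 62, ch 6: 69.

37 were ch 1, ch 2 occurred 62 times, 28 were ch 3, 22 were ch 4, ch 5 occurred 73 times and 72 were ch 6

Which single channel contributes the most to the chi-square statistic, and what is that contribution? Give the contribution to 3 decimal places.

ch 4, 10.256

cat         O        E   (O−E)²/E
ch 1       37       33     0.4848
ch 2       62       48     4.0833
ch 3       28       39     3.1026
ch 4       22       43    10.2558
ch 5       73       62     1.9516
ch 6       72       69     0.1304
The largest term is for ch 4: 10.256.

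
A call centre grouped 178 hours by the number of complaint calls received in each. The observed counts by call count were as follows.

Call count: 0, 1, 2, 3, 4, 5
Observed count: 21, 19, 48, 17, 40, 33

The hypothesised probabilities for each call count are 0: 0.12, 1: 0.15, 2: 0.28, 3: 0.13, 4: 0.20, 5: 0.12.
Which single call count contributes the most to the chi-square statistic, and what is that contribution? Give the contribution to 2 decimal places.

Expected counts E_i = n·p_i: 178×0.12 = 21.36, 178×0.15 = 26.7, 178×0.28 = 49.84, 178×0.13 = 23.14, 178×0.20 = 35.6, 178×0.12 = 21.36.
cat         O        E   (O−E)²/E
0          21    21.36      0.006
1          19     26.7      2.221
2          48    49.84      0.068
3          17    23.14      1.629
4          40     35.6      0.544
5          33    21.36      6.343
The largest term is for 5: 6.34.

5, 6.34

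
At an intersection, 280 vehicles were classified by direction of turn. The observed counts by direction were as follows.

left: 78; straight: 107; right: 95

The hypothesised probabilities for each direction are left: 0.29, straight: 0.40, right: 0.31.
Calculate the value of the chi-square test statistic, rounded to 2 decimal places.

Expected counts E_i = n·p_i: 280×0.29 = 81.2, 280×0.40 = 112, 280×0.31 = 86.8.
χ² = (78−81.2)²/81.2 + (107−112)²/112 + (95−86.8)²/86.8
   = 0.126 + 0.223 + 0.775
Sum = 1.12

1.12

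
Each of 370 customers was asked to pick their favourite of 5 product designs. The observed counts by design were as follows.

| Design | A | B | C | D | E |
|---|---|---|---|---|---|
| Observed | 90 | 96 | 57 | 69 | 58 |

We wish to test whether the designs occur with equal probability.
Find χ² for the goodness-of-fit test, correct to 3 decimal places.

17.703

Under H₀ each category has probability 1/5, so each expected count is 370/5 = 74.
χ² = (90−74)²/74 + (96−74)²/74 + (57−74)²/74 + (69−74)²/74 + (58−74)²/74
   = 3.4595 + 6.5405 + 3.9054 + 0.3378 + 3.4595
Sum = 17.703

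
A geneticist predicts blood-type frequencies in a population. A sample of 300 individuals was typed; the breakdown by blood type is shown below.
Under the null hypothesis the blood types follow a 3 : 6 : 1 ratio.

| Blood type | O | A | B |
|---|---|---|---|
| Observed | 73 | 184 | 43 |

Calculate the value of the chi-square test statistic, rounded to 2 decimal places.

Ratio total = 10. Expected counts: 300×3/10 = 90, 300×6/10 = 180, 300×1/10 = 30.
O: (73 − 90)²/90 = 289/90 = 3.211
A: (184 − 180)²/180 = 16/180 = 0.089
B: (43 − 30)²/30 = 169/30 = 5.633
Sum = 8.93

8.93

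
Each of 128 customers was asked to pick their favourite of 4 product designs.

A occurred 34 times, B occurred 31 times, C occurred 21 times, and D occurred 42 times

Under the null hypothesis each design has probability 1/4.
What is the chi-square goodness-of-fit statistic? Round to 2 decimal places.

Expected count for each of the 4 categories: 128/4 = 32.
A: (34 − 32)²/32 = 4/32 = 0.125
B: (31 − 32)²/32 = 1/32 = 0.031
C: (21 − 32)²/32 = 121/32 = 3.781
D: (42 − 32)²/32 = 100/32 = 3.125
Sum = 7.06

7.06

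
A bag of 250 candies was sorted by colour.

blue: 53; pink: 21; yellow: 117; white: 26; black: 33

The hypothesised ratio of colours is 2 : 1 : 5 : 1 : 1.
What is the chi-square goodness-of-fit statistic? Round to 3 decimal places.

Ratio total = 10. Expected counts: 250×2/10 = 50, 250×1/10 = 25, 250×5/10 = 125, 250×1/10 = 25, 250×1/10 = 25.
cat         O        E   (O−E)²/E
blue       53       50     0.1800
pink       21       25     0.6400
yellow    117      125     0.5120
white      26       25     0.0400
black      33       25     2.5600
Sum = 3.932

3.932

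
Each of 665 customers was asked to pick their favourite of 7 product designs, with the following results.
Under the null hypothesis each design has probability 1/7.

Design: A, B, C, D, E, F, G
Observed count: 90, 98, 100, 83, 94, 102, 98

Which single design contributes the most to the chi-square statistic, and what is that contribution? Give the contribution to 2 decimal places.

Under H₀ each category has probability 1/7, so each expected count is 665/7 = 95.
cat         O        E   (O−E)²/E
A          90       95      0.263
B          98       95      0.095
C         100       95      0.263
D          83       95      1.516
E          94       95      0.011
F         102       95      0.516
G          98       95      0.095
The largest term is for D: 1.52.

D, 1.52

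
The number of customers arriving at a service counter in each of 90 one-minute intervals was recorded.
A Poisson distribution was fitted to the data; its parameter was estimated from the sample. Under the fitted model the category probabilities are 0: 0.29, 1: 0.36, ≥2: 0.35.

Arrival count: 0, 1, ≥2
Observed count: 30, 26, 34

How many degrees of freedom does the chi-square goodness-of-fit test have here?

1

There are k = 3 categories and 1 parameter estimated from the data, so df = 3 − 1 − 1 = 1.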